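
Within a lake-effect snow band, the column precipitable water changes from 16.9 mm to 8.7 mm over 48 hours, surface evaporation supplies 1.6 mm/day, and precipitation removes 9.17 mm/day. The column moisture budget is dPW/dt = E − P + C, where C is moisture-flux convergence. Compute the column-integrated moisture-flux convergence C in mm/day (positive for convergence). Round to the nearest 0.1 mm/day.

C ≈ 3.5 mm/day

dPW/dt = (8.7 − 16.9) mm / (48/24 day) = -4.100 mm/day.
C = dPW/dt − E + P = (-4.100) − 1.6 + 9.17 = 3.5 mm/day.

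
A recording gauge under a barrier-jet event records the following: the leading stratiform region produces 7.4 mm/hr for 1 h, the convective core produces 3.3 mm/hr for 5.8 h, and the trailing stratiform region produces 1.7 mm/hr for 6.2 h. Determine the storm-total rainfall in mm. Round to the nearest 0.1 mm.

total ≈ 37.1 mm

Total = Σ Rᵢ Δtᵢ = 7.4 × 1 + 3.3 × 5.8 + 1.7 × 6.2
      = 7.4 + 19.14 + 10.54 = 37.1 mm.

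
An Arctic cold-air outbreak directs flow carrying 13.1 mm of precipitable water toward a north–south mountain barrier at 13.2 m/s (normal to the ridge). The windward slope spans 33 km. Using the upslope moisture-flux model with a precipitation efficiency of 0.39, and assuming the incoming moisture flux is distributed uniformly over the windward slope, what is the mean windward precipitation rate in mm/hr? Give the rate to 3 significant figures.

Incoming column moisture flux per unit ridge length: F = V × PW = 13.2 × 13.1 = 172.92 mm·m/s.
Spread over the 33 km slope with efficiency ε = 0.39: R = ε·F/W = 0.39 × 172.92 / 33000 m = 2.044e-03 mm/s.
R = 2.044e-03 × 3600 = 7.36 mm/hr.

R ≈ 7.36 mm/hr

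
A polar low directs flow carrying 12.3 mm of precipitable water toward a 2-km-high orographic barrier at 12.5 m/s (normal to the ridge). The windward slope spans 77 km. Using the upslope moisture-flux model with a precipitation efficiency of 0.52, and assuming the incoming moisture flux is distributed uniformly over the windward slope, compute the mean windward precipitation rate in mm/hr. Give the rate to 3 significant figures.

Incoming column moisture flux per unit ridge length: F = V × PW = 12.5 × 12.3 = 153.75 mm·m/s.
Spread over the 77 km slope with efficiency ε = 0.52: R = ε·F/W = 0.52 × 153.75 / 77000 m = 1.038e-03 mm/s.
R = 1.038e-03 × 3600 = 3.74 mm/hr.

R ≈ 3.74 mm/hr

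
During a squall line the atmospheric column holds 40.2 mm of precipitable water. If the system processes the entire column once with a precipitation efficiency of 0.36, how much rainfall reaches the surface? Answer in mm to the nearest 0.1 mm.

rainfall ≈ 14.5 mm

Rainfall = ε × PW = 0.36 × 40.2 = 14.5 mm.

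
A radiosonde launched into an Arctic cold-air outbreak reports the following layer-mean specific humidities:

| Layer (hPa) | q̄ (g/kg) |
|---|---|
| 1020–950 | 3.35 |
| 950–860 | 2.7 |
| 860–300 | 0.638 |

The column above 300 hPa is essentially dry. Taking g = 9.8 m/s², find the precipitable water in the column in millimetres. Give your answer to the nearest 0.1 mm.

Precipitable water is the column-integrated vapour mass per unit area: PW = (1/g) Σ q̄ Δp, with q in kg/kg and Δp in Pa (1 kg/m² of water = 1 mm).
Layer 1020–950 hPa: Δp = 70 hPa = 7000 Pa, q̄ = 0.00335 kg/kg → 0.00335 × 7000 / 9.8 = 2.39 mm
Layer 950–860 hPa: Δp = 90 hPa = 9000 Pa, q̄ = 0.0027 kg/kg → 0.0027 × 9000 / 9.8 = 2.48 mm
Layer 860–300 hPa: Δp = 560 hPa = 56000 Pa, q̄ = 0.000638 kg/kg → 0.000638 × 56000 / 9.8 = 3.65 mm
PW = 2.39 + 2.48 + 3.65 = 8.52 ≈ 8.5 mm.

PW ≈ 8.5 mm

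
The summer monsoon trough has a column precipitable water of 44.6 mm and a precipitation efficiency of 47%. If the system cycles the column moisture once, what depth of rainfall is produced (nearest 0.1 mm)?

rainfall ≈ 21.0 mm

Rainfall = ε × PW = 0.47 × 44.6 = 21.0 mm.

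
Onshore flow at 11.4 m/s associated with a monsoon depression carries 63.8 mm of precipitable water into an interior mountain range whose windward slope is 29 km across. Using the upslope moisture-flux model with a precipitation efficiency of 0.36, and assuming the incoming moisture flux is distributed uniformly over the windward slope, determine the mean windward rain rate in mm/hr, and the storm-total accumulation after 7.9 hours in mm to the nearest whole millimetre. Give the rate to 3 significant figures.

R ≈ 32.5 mm/hr; total ≈ 257 mm

Incoming column moisture flux per unit ridge length: F = V × PW = 11.4 × 63.8 = 727.32 mm·m/s.
Spread over the 29 km slope with efficiency ε = 0.36: R = ε·F/W = 0.36 × 727.32 / 29000 m = 9.029e-03 mm/s.
R = 9.029e-03 × 3600 = 32.5 mm/hr.
Over 7.9 h: total = 32.5 × 7.9 = 256.75 ≈ 257 mm.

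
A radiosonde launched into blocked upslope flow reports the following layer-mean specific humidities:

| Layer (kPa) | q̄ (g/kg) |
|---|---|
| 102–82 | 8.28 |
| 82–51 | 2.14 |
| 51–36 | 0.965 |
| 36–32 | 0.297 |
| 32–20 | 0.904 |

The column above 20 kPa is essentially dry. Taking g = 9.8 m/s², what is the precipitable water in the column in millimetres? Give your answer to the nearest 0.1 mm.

Precipitable water is the column-integrated vapour mass per unit area: PW = (1/g) Σ q̄ Δp, with q in kg/kg and Δp in Pa (1 kg/m² of water = 1 mm).
Layer 102–82 kPa: Δp = 200 hPa = 20000 Pa, q̄ = 0.00828 kg/kg → 0.00828 × 20000 / 9.8 = 16.90 mm
Layer 82–51 kPa: Δp = 310 hPa = 31000 Pa, q̄ = 0.00214 kg/kg → 0.00214 × 31000 / 9.8 = 6.77 mm
Layer 51–36 kPa: Δp = 150 hPa = 15000 Pa, q̄ = 0.000965 kg/kg → 0.000965 × 15000 / 9.8 = 1.48 mm
Layer 36–32 kPa: Δp = 40 hPa = 4000 Pa, q̄ = 0.000297 kg/kg → 0.000297 × 4000 / 9.8 = 0.12 mm
Layer 32–20 kPa: Δp = 120 hPa = 12000 Pa, q̄ = 0.000904 kg/kg → 0.000904 × 12000 / 9.8 = 1.11 mm
PW = 16.90 + 6.77 + 1.48 + 0.12 + 1.11 = 26.38 ≈ 26.4 mm.

PW ≈ 26.4 mm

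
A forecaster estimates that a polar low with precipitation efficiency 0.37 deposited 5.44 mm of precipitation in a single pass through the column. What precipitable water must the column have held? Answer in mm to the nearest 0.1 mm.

PW ≈ 14.7 mm

PW = precipitation / ε = 5.44 / 0.37 = 14.7 mm.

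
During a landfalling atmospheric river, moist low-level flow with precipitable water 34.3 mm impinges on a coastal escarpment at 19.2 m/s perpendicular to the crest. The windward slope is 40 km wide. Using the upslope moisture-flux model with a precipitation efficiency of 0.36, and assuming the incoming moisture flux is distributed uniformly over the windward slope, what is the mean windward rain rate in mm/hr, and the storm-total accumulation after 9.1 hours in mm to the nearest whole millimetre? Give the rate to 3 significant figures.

R ≈ 21.3 mm/hr; total ≈ 194 mm

Incoming column moisture flux per unit ridge length: F = V × PW = 19.2 × 34.3 = 658.56 mm·m/s.
Spread over the 40 km slope with efficiency ε = 0.36: R = ε·F/W = 0.36 × 658.56 / 40000 m = 5.927e-03 mm/s.
R = 5.927e-03 × 3600 = 21.3 mm/hr.
Over 9.1 h: total = 21.3 × 9.1 = 193.83 ≈ 194 mm.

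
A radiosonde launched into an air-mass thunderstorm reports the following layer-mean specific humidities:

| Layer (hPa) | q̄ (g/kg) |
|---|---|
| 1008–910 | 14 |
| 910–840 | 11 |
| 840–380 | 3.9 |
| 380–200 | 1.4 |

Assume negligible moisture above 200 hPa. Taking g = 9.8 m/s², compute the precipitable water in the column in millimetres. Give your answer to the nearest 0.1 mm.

Precipitable water is the column-integrated vapour mass per unit area: PW = (1/g) Σ q̄ Δp, with q in kg/kg and Δp in Pa (1 kg/m² of water = 1 mm).
Layer 1008–910 hPa: Δp = 98 hPa = 9800 Pa, q̄ = 0.014 kg/kg → 0.014 × 9800 / 9.8 = 14.00 mm
Layer 910–840 hPa: Δp = 70 hPa = 7000 Pa, q̄ = 0.011 kg/kg → 0.011 × 7000 / 9.8 = 7.86 mm
Layer 840–380 hPa: Δp = 460 hPa = 46000 Pa, q̄ = 0.0039 kg/kg → 0.0039 × 46000 / 9.8 = 18.31 mm
Layer 380–200 hPa: Δp = 180 hPa = 18000 Pa, q̄ = 0.0014 kg/kg → 0.0014 × 18000 / 9.8 = 2.57 mm
PW = 14.00 + 7.86 + 18.31 + 2.57 = 42.74 ≈ 42.7 mm.

PW ≈ 42.7 mm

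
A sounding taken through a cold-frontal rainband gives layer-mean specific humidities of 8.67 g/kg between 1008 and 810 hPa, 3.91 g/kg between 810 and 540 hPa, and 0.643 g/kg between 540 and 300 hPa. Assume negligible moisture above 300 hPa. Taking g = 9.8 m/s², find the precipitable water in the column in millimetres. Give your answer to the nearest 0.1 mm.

PW ≈ 29.9 mm

Precipitable water is the column-integrated vapour mass per unit area: PW = (1/g) Σ q̄ Δp, with q in kg/kg and Δp in Pa (1 kg/m² of water = 1 mm).
Layer 1008–810 hPa: Δp = 198 hPa = 19800 Pa, q̄ = 0.00867 kg/kg → 0.00867 × 19800 / 9.8 = 17.52 mm
Layer 810–540 hPa: Δp = 270 hPa = 27000 Pa, q̄ = 0.00391 kg/kg → 0.00391 × 27000 / 9.8 = 10.77 mm
Layer 540–300 hPa: Δp = 240 hPa = 24000 Pa, q̄ = 0.000643 kg/kg → 0.000643 × 24000 / 9.8 = 1.57 mm
PW = 17.52 + 10.77 + 1.57 = 29.86 ≈ 29.9 mm.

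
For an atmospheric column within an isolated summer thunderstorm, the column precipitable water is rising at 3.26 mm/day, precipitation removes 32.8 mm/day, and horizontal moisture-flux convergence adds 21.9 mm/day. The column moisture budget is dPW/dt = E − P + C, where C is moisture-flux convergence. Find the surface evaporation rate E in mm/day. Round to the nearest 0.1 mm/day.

dPW/dt = +3.26 mm/day.
E = dPW/dt + P − C = (+3.26) + 32.8 − (21.9) = 14.2 mm/day.

E ≈ 14.2 mm/day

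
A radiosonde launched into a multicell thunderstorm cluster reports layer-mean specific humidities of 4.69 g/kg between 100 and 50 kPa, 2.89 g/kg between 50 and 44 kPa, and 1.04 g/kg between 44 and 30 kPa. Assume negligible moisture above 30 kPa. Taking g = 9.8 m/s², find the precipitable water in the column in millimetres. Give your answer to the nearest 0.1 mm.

PW ≈ 27.2 mm

Precipitable water is the column-integrated vapour mass per unit area: PW = (1/g) Σ q̄ Δp, with q in kg/kg and Δp in Pa (1 kg/m² of water = 1 mm).
Layer 100–50 kPa: Δp = 500 hPa = 50000 Pa, q̄ = 0.00469 kg/kg → 0.00469 × 50000 / 9.8 = 23.93 mm
Layer 50–44 kPa: Δp = 60 hPa = 6000 Pa, q̄ = 0.00289 kg/kg → 0.00289 × 6000 / 9.8 = 1.77 mm
Layer 44–30 kPa: Δp = 140 hPa = 14000 Pa, q̄ = 0.00104 kg/kg → 0.00104 × 14000 / 9.8 = 1.49 mm
PW = 23.93 + 1.77 + 1.49 = 27.19 ≈ 27.2 mm.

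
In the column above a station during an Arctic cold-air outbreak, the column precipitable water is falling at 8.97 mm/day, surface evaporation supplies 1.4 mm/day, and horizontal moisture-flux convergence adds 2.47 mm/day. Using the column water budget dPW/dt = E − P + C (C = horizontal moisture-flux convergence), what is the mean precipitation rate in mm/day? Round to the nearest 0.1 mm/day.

P ≈ 12.8 mm/day

dPW/dt = -8.97 mm/day.
P = E + C − dPW/dt = 1.4 + (2.47) − (-8.97) = 12.8 mm/day.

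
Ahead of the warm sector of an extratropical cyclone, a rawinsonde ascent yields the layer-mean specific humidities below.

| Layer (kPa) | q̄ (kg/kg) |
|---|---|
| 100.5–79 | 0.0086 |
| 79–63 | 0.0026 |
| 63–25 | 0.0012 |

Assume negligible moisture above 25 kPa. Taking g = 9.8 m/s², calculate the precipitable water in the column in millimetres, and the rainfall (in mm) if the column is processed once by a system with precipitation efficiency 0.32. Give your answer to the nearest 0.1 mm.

Precipitable water is the column-integrated vapour mass per unit area: PW = (1/g) Σ q̄ Δp, with q in kg/kg and Δp in Pa (1 kg/m² of water = 1 mm).
Layer 100.5–79 kPa: Δp = 215 hPa = 21500 Pa, q̄ = 0.0086 kg/kg → 0.0086 × 21500 / 9.8 = 18.87 mm
Layer 79–63 kPa: Δp = 160 hPa = 16000 Pa, q̄ = 0.0026 kg/kg → 0.0026 × 16000 / 9.8 = 4.24 mm
Layer 63–25 kPa: Δp = 380 hPa = 38000 Pa, q̄ = 0.0012 kg/kg → 0.0012 × 38000 / 9.8 = 4.65 mm
PW = 18.87 + 4.24 + 4.65 = 27.76 ≈ 27.8 mm.
Rainfall = ε × PW = 0.32 × 27.8 = 8.9 mm.

PW ≈ 27.8 mm; rainfall ≈ 8.9 mm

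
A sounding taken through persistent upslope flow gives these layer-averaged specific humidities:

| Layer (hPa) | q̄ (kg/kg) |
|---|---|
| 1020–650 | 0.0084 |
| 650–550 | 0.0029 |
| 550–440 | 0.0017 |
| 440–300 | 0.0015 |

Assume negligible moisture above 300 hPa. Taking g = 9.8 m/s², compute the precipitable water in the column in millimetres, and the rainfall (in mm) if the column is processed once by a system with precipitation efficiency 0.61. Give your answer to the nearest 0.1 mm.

PW ≈ 38.7 mm; rainfall ≈ 23.6 mm

Precipitable water is the column-integrated vapour mass per unit area: PW = (1/g) Σ q̄ Δp, with q in kg/kg and Δp in Pa (1 kg/m² of water = 1 mm).
Layer 1020–650 hPa: Δp = 370 hPa = 37000 Pa, q̄ = 0.0084 kg/kg → 0.0084 × 37000 / 9.8 = 31.71 mm
Layer 650–550 hPa: Δp = 100 hPa = 10000 Pa, q̄ = 0.0029 kg/kg → 0.0029 × 10000 / 9.8 = 2.96 mm
Layer 550–440 hPa: Δp = 110 hPa = 11000 Pa, q̄ = 0.0017 kg/kg → 0.0017 × 11000 / 9.8 = 1.91 mm
Layer 440–300 hPa: Δp = 140 hPa = 14000 Pa, q̄ = 0.0015 kg/kg → 0.0015 × 14000 / 9.8 = 2.14 mm
PW = 31.71 + 2.96 + 1.91 + 2.14 = 38.72 ≈ 38.7 mm.
Rainfall = ε × PW = 0.61 × 38.7 = 23.6 mm.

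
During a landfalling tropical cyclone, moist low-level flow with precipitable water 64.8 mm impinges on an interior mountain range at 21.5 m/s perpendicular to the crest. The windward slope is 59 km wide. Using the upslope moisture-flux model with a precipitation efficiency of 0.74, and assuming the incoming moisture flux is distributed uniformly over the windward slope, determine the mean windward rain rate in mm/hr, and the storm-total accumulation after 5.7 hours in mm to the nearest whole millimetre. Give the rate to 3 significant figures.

Incoming column moisture flux per unit ridge length: F = V × PW = 21.5 × 64.8 = 1393.2 mm·m/s.
Spread over the 59 km slope with efficiency ε = 0.74: R = ε·F/W = 0.74 × 1393.2 / 59000 m = 1.747e-02 mm/s.
R = 1.747e-02 × 3600 = 62.9 mm/hr.
Over 5.7 h: total = 62.9 × 5.7 = 358.53 ≈ 359 mm.

R ≈ 62.9 mm/hr; total ≈ 359 mm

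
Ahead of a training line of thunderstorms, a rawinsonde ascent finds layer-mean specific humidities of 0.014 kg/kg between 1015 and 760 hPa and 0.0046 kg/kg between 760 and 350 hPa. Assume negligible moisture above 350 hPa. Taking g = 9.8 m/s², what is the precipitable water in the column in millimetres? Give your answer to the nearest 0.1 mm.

Precipitable water is the column-integrated vapour mass per unit area: PW = (1/g) Σ q̄ Δp, with q in kg/kg and Δp in Pa (1 kg/m² of water = 1 mm).
Layer 1015–760 hPa: Δp = 255 hPa = 25500 Pa, q̄ = 0.014 kg/kg → 0.014 × 25500 / 9.8 = 36.43 mm
Layer 760–350 hPa: Δp = 410 hPa = 41000 Pa, q̄ = 0.0046 kg/kg → 0.0046 × 41000 / 9.8 = 19.24 mm
PW = 36.43 + 19.24 = 55.67 ≈ 55.7 mm.

PW ≈ 55.7 mm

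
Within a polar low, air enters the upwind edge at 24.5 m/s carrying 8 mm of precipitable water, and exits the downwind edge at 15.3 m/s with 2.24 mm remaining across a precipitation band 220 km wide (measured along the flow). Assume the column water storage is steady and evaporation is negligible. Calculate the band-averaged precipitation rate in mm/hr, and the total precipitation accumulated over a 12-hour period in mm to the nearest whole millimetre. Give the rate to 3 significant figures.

Column moisture flux per unit crosswind length is F = V × PW.
Inflow: F_in = 24.5 × 8 = 196 mm·m/s
Outflow: F_out = 15.3 × 2.24 = 34.272 mm·m/s
Steady-state rate R = (F_in − F_out)/L = (196 − 34.272) / 220000 m = 7.351e-04 mm/s.
R = 7.351e-04 × 3600 = 2.65 mm/hr.
Over 12 h: total = 2.65 × 12 = 31.8 ≈ 32 mm.

R ≈ 2.65 mm/hr; total ≈ 32 mm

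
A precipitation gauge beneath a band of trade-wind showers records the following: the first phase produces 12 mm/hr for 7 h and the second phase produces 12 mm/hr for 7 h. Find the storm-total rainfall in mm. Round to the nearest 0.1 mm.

Total = Σ Rᵢ Δtᵢ = 12 × 7 + 12 × 7
      = 84 + 84 = 168.0 mm.

total ≈ 168.0 mm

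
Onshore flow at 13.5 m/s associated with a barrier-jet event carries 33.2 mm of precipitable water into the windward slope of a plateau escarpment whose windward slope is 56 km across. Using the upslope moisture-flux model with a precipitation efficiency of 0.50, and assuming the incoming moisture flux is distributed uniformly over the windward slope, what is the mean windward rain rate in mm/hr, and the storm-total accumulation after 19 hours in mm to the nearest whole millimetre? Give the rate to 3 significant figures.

R ≈ 14.4 mm/hr; total ≈ 274 mm

Incoming column moisture flux per unit ridge length: F = V × PW = 13.5 × 33.2 = 448.2 mm·m/s.
Spread over the 56 km slope with efficiency ε = 0.50: R = ε·F/W = 0.50 × 448.2 / 56000 m = 4.002e-03 mm/s.
R = 4.002e-03 × 3600 = 14.4 mm/hr.
Over 19 h: total = 14.4 × 19 = 273.6 ≈ 274 mm.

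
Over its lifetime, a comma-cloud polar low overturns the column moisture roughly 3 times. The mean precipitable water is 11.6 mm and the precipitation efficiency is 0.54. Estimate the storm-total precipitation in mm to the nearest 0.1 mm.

precipitation ≈ 18.8 mm

Each cycle deposits ε × PW = 0.54 × 11.6 = 6.264 mm.
Over 3 cycles: 3 × 6.264 = 18.8 mm.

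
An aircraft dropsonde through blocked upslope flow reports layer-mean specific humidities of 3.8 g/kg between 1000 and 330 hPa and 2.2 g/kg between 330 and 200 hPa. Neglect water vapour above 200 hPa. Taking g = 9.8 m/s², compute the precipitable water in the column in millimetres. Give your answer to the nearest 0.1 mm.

PW ≈ 28.9 mm

Precipitable water is the column-integrated vapour mass per unit area: PW = (1/g) Σ q̄ Δp, with q in kg/kg and Δp in Pa (1 kg/m² of water = 1 mm).
Layer 1000–330 hPa: Δp = 670 hPa = 67000 Pa, q̄ = 0.0038 kg/kg → 0.0038 × 67000 / 9.8 = 25.98 mm
Layer 330–200 hPa: Δp = 130 hPa = 13000 Pa, q̄ = 0.0022 kg/kg → 0.0022 × 13000 / 9.8 = 2.92 mm
PW = 25.98 + 2.92 = 28.90 ≈ 28.9 mm.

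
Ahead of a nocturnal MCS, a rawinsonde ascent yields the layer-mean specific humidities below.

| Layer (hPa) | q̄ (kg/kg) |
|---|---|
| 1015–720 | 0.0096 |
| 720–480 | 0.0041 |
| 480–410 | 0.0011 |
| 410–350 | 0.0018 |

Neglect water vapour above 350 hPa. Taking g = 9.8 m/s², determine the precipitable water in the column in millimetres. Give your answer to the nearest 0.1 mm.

PW ≈ 40.8 mm

Precipitable water is the column-integrated vapour mass per unit area: PW = (1/g) Σ q̄ Δp, with q in kg/kg and Δp in Pa (1 kg/m² of water = 1 mm).
Layer 1015–720 hPa: Δp = 295 hPa = 29500 Pa, q̄ = 0.0096 kg/kg → 0.0096 × 29500 / 9.8 = 28.90 mm
Layer 720–480 hPa: Δp = 240 hPa = 24000 Pa, q̄ = 0.0041 kg/kg → 0.0041 × 24000 / 9.8 = 10.04 mm
Layer 480–410 hPa: Δp = 70 hPa = 7000 Pa, q̄ = 0.0011 kg/kg → 0.0011 × 7000 / 9.8 = 0.79 mm
Layer 410–350 hPa: Δp = 60 hPa = 6000 Pa, q̄ = 0.0018 kg/kg → 0.0018 × 6000 / 9.8 = 1.10 mm
PW = 28.90 + 10.04 + 0.79 + 1.10 = 40.83 ≈ 40.8 mm.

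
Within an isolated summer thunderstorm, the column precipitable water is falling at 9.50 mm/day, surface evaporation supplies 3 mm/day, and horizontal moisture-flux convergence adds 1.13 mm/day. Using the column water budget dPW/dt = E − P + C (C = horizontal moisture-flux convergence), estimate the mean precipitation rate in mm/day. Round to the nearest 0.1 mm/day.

dPW/dt = -9.50 mm/day.
P = E + C − dPW/dt = 3 + (1.13) − (-9.50) = 13.6 mm/day.

P ≈ 13.6 mm/day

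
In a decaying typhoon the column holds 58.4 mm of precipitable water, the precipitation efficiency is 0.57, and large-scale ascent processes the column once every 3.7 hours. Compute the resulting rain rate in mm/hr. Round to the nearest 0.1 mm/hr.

Each overturning extracts ε × PW = 0.57 × 58.4 = 33.288 mm.
Rate = ε·PW / τ = 33.288 / 3.7 h = 9.0 mm/hr.

R ≈ 9.0 mm/hr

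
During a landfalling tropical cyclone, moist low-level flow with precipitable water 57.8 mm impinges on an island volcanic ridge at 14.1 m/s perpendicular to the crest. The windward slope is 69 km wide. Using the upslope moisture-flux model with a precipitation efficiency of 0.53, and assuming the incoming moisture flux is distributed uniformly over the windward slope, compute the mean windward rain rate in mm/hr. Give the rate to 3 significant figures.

Incoming column moisture flux per unit ridge length: F = V × PW = 14.1 × 57.8 = 814.98 mm·m/s.
Spread over the 69 km slope with efficiency ε = 0.53: R = ε·F/W = 0.53 × 814.98 / 69000 m = 6.260e-03 mm/s.
R = 6.260e-03 × 3600 = 22.5 mm/hr.

R ≈ 22.5 mm/hr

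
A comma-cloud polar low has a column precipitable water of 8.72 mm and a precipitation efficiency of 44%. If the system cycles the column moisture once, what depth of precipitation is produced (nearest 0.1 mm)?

precipitation ≈ 3.8 mm

Precipitation = ε × PW = 0.44 × 8.72 = 3.8 mm.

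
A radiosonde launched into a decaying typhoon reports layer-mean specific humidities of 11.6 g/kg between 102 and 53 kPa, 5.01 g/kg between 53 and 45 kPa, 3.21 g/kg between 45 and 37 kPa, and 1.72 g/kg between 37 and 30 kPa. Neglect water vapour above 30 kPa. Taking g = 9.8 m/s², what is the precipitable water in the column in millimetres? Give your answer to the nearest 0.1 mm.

Precipitable water is the column-integrated vapour mass per unit area: PW = (1/g) Σ q̄ Δp, with q in kg/kg and Δp in Pa (1 kg/m² of water = 1 mm).
Layer 102–53 kPa: Δp = 490 hPa = 49000 Pa, q̄ = 0.0116 kg/kg → 0.0116 × 49000 / 9.8 = 58.00 mm
Layer 53–45 kPa: Δp = 80 hPa = 8000 Pa, q̄ = 0.00501 kg/kg → 0.00501 × 8000 / 9.8 = 4.09 mm
Layer 45–37 kPa: Δp = 80 hPa = 8000 Pa, q̄ = 0.00321 kg/kg → 0.00321 × 8000 / 9.8 = 2.62 mm
Layer 37–30 kPa: Δp = 70 hPa = 7000 Pa, q̄ = 0.00172 kg/kg → 0.00172 × 7000 / 9.8 = 1.23 mm
PW = 58.00 + 4.09 + 2.62 + 1.23 = 65.94 ≈ 65.9 mm.

PW ≈ 65.9 mm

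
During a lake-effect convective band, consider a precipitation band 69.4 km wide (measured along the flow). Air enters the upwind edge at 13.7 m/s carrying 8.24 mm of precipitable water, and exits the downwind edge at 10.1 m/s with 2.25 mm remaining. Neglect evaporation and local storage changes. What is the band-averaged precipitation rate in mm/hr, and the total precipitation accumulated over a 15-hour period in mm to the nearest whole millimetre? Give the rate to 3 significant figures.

Column moisture flux per unit crosswind length is F = V × PW.
Inflow: F_in = 13.7 × 8.24 = 112.888 mm·m/s
Outflow: F_out = 10.1 × 2.25 = 22.725 mm·m/s
Steady-state rate R = (F_in − F_out)/L = (112.888 − 22.725) / 69400 m = 1.299e-03 mm/s.
R = 1.299e-03 × 3600 = 4.68 mm/hr.
Over 15 h: total = 4.68 × 15 = 70.2 ≈ 70 mm.

R ≈ 4.68 mm/hr; total ≈ 70 mm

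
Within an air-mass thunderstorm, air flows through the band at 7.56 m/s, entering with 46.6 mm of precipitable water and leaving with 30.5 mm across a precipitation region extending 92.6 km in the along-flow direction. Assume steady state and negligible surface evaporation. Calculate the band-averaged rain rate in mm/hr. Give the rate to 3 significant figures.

R ≈ 4.73 mm/hr

Column moisture flux per unit crosswind length is F = V × PW.
Inflow: F_in = 7.56 × 46.6 = 352.296 mm·m/s
Outflow: F_out = 7.56 × 30.5 = 230.58 mm·m/s
Steady-state rate R = (F_in − F_out)/L = (352.296 − 230.58) / 92600 m = 1.314e-03 mm/s.
R = 1.314e-03 × 3600 = 4.73 mm/hr.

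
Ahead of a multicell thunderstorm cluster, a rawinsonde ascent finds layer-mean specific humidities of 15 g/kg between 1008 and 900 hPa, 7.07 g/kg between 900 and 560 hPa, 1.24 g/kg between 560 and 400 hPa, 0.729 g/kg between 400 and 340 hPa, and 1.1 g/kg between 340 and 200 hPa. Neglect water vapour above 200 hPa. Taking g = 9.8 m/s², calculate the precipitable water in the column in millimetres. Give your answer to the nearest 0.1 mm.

PW ≈ 45.1 mm

Precipitable water is the column-integrated vapour mass per unit area: PW = (1/g) Σ q̄ Δp, with q in kg/kg and Δp in Pa (1 kg/m² of water = 1 mm).
Layer 1008–900 hPa: Δp = 108 hPa = 10800 Pa, q̄ = 0.015 kg/kg → 0.015 × 10800 / 9.8 = 16.53 mm
Layer 900–560 hPa: Δp = 340 hPa = 34000 Pa, q̄ = 0.00707 kg/kg → 0.00707 × 34000 / 9.8 = 24.53 mm
Layer 560–400 hPa: Δp = 160 hPa = 16000 Pa, q̄ = 0.00124 kg/kg → 0.00124 × 16000 / 9.8 = 2.02 mm
Layer 400–340 hPa: Δp = 60 hPa = 6000 Pa, q̄ = 0.000729 kg/kg → 0.000729 × 6000 / 9.8 = 0.45 mm
Layer 340–200 hPa: Δp = 140 hPa = 14000 Pa, q̄ = 0.0011 kg/kg → 0.0011 × 14000 / 9.8 = 1.57 mm
PW = 16.53 + 24.53 + 2.02 + 0.45 + 1.57 = 45.10 ≈ 45.1 mm.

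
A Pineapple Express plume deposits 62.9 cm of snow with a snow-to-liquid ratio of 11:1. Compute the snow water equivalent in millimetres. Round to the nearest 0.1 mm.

SWE = snow depth / ratio = 62.9 cm / 11 = 5.718 cm = 57.2 mm.

SWE ≈ 57.2 mm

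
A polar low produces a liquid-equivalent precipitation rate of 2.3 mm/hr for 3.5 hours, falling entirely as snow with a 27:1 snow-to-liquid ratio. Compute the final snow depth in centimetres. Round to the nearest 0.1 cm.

snow depth ≈ 21.7 cm

Liquid-equivalent depth = 2.3 × 3.5 = 8.05 mm.
Snow depth = 8.05 mm × 27 = 217.35 mm = 21.7 cm.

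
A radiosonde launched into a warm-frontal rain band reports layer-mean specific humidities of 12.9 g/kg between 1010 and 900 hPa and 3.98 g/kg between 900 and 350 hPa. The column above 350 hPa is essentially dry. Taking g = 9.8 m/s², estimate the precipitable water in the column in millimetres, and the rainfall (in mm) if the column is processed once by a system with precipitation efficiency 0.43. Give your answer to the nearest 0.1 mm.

Precipitable water is the column-integrated vapour mass per unit area: PW = (1/g) Σ q̄ Δp, with q in kg/kg and Δp in Pa (1 kg/m² of water = 1 mm).
Layer 1010–900 hPa: Δp = 110 hPa = 11000 Pa, q̄ = 0.0129 kg/kg → 0.0129 × 11000 / 9.8 = 14.48 mm
Layer 900–350 hPa: Δp = 550 hPa = 55000 Pa, q̄ = 0.00398 kg/kg → 0.00398 × 55000 / 9.8 = 22.34 mm
PW = 14.48 + 22.34 = 36.82 ≈ 36.8 mm.
Rainfall = ε × PW = 0.43 × 36.8 = 15.8 mm.

PW ≈ 36.8 mm; rainfall ≈ 15.8 mm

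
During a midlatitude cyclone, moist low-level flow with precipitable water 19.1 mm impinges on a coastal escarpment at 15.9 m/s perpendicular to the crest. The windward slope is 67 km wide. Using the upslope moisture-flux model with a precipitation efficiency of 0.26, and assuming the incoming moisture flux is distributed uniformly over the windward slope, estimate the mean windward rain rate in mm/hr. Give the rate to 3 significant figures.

Incoming column moisture flux per unit ridge length: F = V × PW = 15.9 × 19.1 = 303.69 mm·m/s.
Spread over the 67 km slope with efficiency ε = 0.26: R = ε·F/W = 0.26 × 303.69 / 67000 m = 1.178e-03 mm/s.
R = 1.178e-03 × 3600 = 4.24 mm/hr.

R ≈ 4.24 mm/hr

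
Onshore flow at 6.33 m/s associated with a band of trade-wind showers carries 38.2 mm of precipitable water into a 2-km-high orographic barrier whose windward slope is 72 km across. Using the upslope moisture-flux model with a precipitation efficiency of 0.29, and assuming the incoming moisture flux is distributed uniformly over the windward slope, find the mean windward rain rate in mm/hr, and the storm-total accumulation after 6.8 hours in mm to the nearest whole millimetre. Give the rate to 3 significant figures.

Incoming column moisture flux per unit ridge length: F = V × PW = 6.33 × 38.2 = 241.806 mm·m/s.
Spread over the 72 km slope with efficiency ε = 0.29: R = ε·F/W = 0.29 × 241.806 / 72000 m = 9.739e-04 mm/s.
R = 9.739e-04 × 3600 = 3.51 mm/hr.
Over 6.8 h: total = 3.51 × 6.8 = 23.868 ≈ 24 mm.

R ≈ 3.51 mm/hr; total ≈ 24 mm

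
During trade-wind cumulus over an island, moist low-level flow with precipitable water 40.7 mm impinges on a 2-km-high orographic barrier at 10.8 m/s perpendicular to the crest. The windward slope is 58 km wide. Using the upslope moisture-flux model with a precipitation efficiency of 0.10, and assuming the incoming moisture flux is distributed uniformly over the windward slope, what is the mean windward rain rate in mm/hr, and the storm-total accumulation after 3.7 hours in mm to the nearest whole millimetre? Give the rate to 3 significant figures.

R ≈ 2.73 mm/hr; total ≈ 10 mm

Incoming column moisture flux per unit ridge length: F = V × PW = 10.8 × 40.7 = 439.56 mm·m/s.
Spread over the 58 km slope with efficiency ε = 0.10: R = ε·F/W = 0.10 × 439.56 / 58000 m = 7.579e-04 mm/s.
R = 7.579e-04 × 3600 = 2.73 mm/hr.
Over 3.7 h: total = 2.73 × 3.7 = 10.101 ≈ 10 mm.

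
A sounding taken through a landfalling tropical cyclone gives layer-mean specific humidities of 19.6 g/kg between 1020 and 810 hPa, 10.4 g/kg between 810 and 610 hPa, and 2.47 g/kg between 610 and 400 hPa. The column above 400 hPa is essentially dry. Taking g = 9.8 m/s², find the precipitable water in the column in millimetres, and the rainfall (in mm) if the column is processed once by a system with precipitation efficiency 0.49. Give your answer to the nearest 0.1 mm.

PW ≈ 68.5 mm; rainfall ≈ 33.6 mm

Precipitable water is the column-integrated vapour mass per unit area: PW = (1/g) Σ q̄ Δp, with q in kg/kg and Δp in Pa (1 kg/m² of water = 1 mm).
Layer 1020–810 hPa: Δp = 210 hPa = 21000 Pa, q̄ = 0.0196 kg/kg → 0.0196 × 21000 / 9.8 = 42.00 mm
Layer 810–610 hPa: Δp = 200 hPa = 20000 Pa, q̄ = 0.0104 kg/kg → 0.0104 × 20000 / 9.8 = 21.22 mm
Layer 610–400 hPa: Δp = 210 hPa = 21000 Pa, q̄ = 0.00247 kg/kg → 0.00247 × 21000 / 9.8 = 5.29 mm
PW = 42.00 + 21.22 + 5.29 = 68.51 ≈ 68.5 mm.
Rainfall = ε × PW = 0.49 × 68.5 = 33.6 mm.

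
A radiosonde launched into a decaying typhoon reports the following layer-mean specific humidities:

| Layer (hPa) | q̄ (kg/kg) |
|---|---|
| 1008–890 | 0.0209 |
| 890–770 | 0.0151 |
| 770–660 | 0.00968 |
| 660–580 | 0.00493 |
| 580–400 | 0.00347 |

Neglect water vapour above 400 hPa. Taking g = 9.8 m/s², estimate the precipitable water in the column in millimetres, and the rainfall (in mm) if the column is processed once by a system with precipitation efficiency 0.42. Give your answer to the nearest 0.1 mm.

Precipitable water is the column-integrated vapour mass per unit area: PW = (1/g) Σ q̄ Δp, with q in kg/kg and Δp in Pa (1 kg/m² of water = 1 mm).
Layer 1008–890 hPa: Δp = 118 hPa = 11800 Pa, q̄ = 0.0209 kg/kg → 0.0209 × 11800 / 9.8 = 25.17 mm
Layer 890–770 hPa: Δp = 120 hPa = 12000 Pa, q̄ = 0.0151 kg/kg → 0.0151 × 12000 / 9.8 = 18.49 mm
Layer 770–660 hPa: Δp = 110 hPa = 11000 Pa, q̄ = 0.00968 kg/kg → 0.00968 × 11000 / 9.8 = 10.87 mm
Layer 660–580 hPa: Δp = 80 hPa = 8000 Pa, q̄ = 0.00493 kg/kg → 0.00493 × 8000 / 9.8 = 4.02 mm
Layer 580–400 hPa: Δp = 180 hPa = 18000 Pa, q̄ = 0.00347 kg/kg → 0.00347 × 18000 / 9.8 = 6.37 mm
PW = 25.17 + 18.49 + 10.87 + 4.02 + 6.37 = 64.92 ≈ 64.9 mm.
Rainfall = ε × PW = 0.42 × 64.9 = 27.3 mm.

PW ≈ 64.9 mm; rainfall ≈ 27.3 mm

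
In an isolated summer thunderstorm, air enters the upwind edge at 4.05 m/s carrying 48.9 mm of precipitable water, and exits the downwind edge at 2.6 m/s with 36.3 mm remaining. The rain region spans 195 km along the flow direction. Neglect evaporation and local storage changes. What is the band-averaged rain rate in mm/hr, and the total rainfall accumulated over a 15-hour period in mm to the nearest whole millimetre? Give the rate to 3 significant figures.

Column moisture flux per unit crosswind length is F = V × PW.
Inflow: F_in = 4.05 × 48.9 = 198.045 mm·m/s
Outflow: F_out = 2.6 × 36.3 = 94.38 mm·m/s
Steady-state rate R = (F_in − F_out)/L = (198.045 − 94.38) / 195000 m = 5.316e-04 mm/s.
R = 5.316e-04 × 3600 = 1.91 mm/hr.
Over 15 h: total = 1.91 × 15 = 28.65 ≈ 29 mm.

R ≈ 1.91 mm/hr; total ≈ 29 mm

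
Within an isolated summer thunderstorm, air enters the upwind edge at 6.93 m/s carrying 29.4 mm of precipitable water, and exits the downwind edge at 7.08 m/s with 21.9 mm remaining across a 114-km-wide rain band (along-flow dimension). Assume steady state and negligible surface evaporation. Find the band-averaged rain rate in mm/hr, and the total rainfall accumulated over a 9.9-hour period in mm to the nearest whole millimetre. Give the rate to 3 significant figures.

R ≈ 1.54 mm/hr; total ≈ 15 mm

Column moisture flux per unit crosswind length is F = V × PW.
Inflow: F_in = 6.93 × 29.4 = 203.742 mm·m/s
Outflow: F_out = 7.08 × 21.9 = 155.052 mm·m/s
Steady-state rate R = (F_in − F_out)/L = (203.742 − 155.052) / 114000 m = 4.271e-04 mm/s.
R = 4.271e-04 × 3600 = 1.54 mm/hr.
Over 9.9 h: total = 1.54 × 9.9 = 15.246 ≈ 15 mm.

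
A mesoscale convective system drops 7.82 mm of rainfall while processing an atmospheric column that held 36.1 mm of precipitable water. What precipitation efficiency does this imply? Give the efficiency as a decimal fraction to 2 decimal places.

ε ≈ 0.22

ε = rainfall / PW = 7.82 / 36.1 = 0.22.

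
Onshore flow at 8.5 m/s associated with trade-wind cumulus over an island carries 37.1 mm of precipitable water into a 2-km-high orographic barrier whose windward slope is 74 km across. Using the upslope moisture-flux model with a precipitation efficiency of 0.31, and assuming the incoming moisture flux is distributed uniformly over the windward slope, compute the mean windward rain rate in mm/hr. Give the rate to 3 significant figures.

Incoming column moisture flux per unit ridge length: F = V × PW = 8.5 × 37.1 = 315.35 mm·m/s.
Spread over the 74 km slope with efficiency ε = 0.31: R = ε·F/W = 0.31 × 315.35 / 74000 m = 1.321e-03 mm/s.
R = 1.321e-03 × 3600 = 4.76 mm/hr.

R ≈ 4.76 mm/hr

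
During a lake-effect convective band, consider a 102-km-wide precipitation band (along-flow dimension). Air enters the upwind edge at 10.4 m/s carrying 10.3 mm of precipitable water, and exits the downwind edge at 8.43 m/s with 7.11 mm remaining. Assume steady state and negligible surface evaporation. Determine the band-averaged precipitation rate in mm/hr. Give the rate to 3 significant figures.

R ≈ 1.67 mm/hr

Column moisture flux per unit crosswind length is F = V × PW.
Inflow: F_in = 10.4 × 10.3 = 107.12 mm·m/s
Outflow: F_out = 8.43 × 7.11 = 59.9373 mm·m/s
Steady-state rate R = (F_in − F_out)/L = (107.12 − 59.9373) / 102000 m = 4.626e-04 mm/s.
R = 4.626e-04 × 3600 = 1.67 mm/hr.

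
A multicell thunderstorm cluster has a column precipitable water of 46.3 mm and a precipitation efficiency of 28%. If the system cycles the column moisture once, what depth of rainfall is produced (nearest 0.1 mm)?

rainfall ≈ 13.0 mm

Rainfall = ε × PW = 0.28 × 46.3 = 13.0 mm.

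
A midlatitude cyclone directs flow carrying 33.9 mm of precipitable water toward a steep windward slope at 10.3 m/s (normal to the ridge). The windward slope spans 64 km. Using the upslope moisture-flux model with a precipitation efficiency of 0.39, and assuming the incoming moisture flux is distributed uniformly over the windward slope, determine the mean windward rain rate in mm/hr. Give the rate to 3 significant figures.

Incoming column moisture flux per unit ridge length: F = V × PW = 10.3 × 33.9 = 349.17 mm·m/s.
Spread over the 64 km slope with efficiency ε = 0.39: R = ε·F/W = 0.39 × 349.17 / 64000 m = 2.128e-03 mm/s.
R = 2.128e-03 × 3600 = 7.66 mm/hr.

R ≈ 7.66 mm/hr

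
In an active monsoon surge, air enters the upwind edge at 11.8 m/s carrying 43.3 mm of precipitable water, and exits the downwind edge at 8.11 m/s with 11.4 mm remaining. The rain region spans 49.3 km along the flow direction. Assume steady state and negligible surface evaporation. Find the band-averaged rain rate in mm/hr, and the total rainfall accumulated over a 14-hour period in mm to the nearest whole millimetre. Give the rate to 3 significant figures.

Column moisture flux per unit crosswind length is F = V × PW.
Inflow: F_in = 11.8 × 43.3 = 510.94 mm·m/s
Outflow: F_out = 8.11 × 11.4 = 92.454 mm·m/s
Steady-state rate R = (F_in − F_out)/L = (510.94 − 92.454) / 49300 m = 8.489e-03 mm/s.
R = 8.489e-03 × 3600 = 30.6 mm/hr.
Over 14 h: total = 30.6 × 14 = 428.4 ≈ 428 mm.

R ≈ 30.6 mm/hr; total ≈ 428 mm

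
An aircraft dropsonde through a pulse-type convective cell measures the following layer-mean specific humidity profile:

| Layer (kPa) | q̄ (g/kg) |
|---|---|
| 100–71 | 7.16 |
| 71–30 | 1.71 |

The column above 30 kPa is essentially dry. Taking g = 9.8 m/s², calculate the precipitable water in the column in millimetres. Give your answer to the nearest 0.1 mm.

PW ≈ 28.3 mm

Precipitable water is the column-integrated vapour mass per unit area: PW = (1/g) Σ q̄ Δp, with q in kg/kg and Δp in Pa (1 kg/m² of water = 1 mm).
Layer 100–71 kPa: Δp = 290 hPa = 29000 Pa, q̄ = 0.00716 kg/kg → 0.00716 × 29000 / 9.8 = 21.19 mm
Layer 71–30 kPa: Δp = 410 hPa = 41000 Pa, q̄ = 0.00171 kg/kg → 0.00171 × 41000 / 9.8 = 7.15 mm
PW = 21.19 + 7.15 = 28.34 ≈ 28.3 mm.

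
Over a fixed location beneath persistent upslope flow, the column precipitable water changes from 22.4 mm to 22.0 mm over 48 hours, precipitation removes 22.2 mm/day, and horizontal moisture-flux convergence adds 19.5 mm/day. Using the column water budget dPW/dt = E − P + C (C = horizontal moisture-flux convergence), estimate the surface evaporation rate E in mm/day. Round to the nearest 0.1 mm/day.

E ≈ 2.5 mm/day

dPW/dt = (22.0 − 22.4) mm / (48/24 day) = -0.200 mm/day.
E = dPW/dt + P − C = (-0.200) + 22.2 − (19.5) = 2.5 mm/day.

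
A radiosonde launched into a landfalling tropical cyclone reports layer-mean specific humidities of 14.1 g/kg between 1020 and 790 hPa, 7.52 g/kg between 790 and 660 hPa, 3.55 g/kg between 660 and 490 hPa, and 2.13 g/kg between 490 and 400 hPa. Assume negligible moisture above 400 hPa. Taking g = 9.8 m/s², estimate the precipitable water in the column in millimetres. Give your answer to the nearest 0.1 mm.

PW ≈ 51.2 mm

Precipitable water is the column-integrated vapour mass per unit area: PW = (1/g) Σ q̄ Δp, with q in kg/kg and Δp in Pa (1 kg/m² of water = 1 mm).
Layer 1020–790 hPa: Δp = 230 hPa = 23000 Pa, q̄ = 0.0141 kg/kg → 0.0141 × 23000 / 9.8 = 33.09 mm
Layer 790–660 hPa: Δp = 130 hPa = 13000 Pa, q̄ = 0.00752 kg/kg → 0.00752 × 13000 / 9.8 = 9.98 mm
Layer 660–490 hPa: Δp = 170 hPa = 17000 Pa, q̄ = 0.00355 kg/kg → 0.00355 × 17000 / 9.8 = 6.16 mm
Layer 490–400 hPa: Δp = 90 hPa = 9000 Pa, q̄ = 0.00213 kg/kg → 0.00213 × 9000 / 9.8 = 1.96 mm
PW = 33.09 + 9.98 + 6.16 + 1.96 = 51.19 ≈ 51.2 mm.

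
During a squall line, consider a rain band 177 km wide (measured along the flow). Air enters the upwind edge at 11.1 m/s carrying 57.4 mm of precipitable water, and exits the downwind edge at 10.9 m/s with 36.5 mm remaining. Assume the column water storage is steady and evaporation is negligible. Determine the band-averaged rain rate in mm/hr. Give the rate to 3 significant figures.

R ≈ 4.87 mm/hr

Column moisture flux per unit crosswind length is F = V × PW.
Inflow: F_in = 11.1 × 57.4 = 637.14 mm·m/s
Outflow: F_out = 10.9 × 36.5 = 397.85 mm·m/s
Steady-state rate R = (F_in − F_out)/L = (637.14 − 397.85) / 177000 m = 1.352e-03 mm/s.
R = 1.352e-03 × 3600 = 4.87 mm/hr.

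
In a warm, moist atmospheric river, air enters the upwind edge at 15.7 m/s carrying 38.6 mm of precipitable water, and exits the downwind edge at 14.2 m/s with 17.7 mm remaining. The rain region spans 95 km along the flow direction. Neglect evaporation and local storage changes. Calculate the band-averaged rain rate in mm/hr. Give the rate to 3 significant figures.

R ≈ 13.4 mm/hr

Column moisture flux per unit crosswind length is F = V × PW.
Inflow: F_in = 15.7 × 38.6 = 606.02 mm·m/s
Outflow: F_out = 14.2 × 17.7 = 251.34 mm·m/s
Steady-state rate R = (F_in − F_out)/L = (606.02 − 251.34) / 95000 m = 3.733e-03 mm/s.
R = 3.733e-03 × 3600 = 13.4 mm/hr.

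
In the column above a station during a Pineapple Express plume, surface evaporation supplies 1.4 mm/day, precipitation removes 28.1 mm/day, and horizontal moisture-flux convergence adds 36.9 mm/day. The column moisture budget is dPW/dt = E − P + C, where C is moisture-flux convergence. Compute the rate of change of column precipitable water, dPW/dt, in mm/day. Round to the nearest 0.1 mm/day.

dPW/dt = E − P + C = 1.4 − 28.1 + (36.9) = 10.2 mm/day.

dPW/dt ≈ 10.2 mm/day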